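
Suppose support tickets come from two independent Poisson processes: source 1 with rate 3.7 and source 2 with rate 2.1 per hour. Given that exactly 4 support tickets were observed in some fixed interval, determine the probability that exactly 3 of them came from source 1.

0.3760

Given the total, each event is independently from source 1 with probability p = λ_1/(λ_1+λ_2) = 3.7/5.8 ≈ 0.6379.
So K ~ Binomial(4, 3.7/5.8): P(K = 3) = C(4,3) · (3.7/5.8)^3 · (2.1/5.8)^1 ≈ 0.3760.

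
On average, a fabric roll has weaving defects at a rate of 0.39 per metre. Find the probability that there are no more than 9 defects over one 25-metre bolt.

0.4896

Over the interval, μ = 0.39 × 25 = 9.75 (a 25-metre bolt = 25 metres).
P(N ≤ 9) = Σ_{j=0}^{9} e^(−μ) μ^j/j! ≈ 0.4896.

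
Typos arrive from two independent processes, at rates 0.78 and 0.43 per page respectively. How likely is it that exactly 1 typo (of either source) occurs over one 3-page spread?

0.0963

Independent Poisson processes superpose: combined rate λ = 0.78 + 0.43 = 1.21 per page.
Over the interval, μ = 1.21 × 3 = 3.63 (a 3-page spread = 3 pages).
P(N = 1) = e^(−3.63) · 3.63^1/1! ≈ 0.0963.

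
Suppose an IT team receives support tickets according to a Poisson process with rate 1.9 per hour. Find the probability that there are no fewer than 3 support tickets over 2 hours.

Over the interval, μ = 1.9 × 2 = 3.8 (2 hours).
P(N ≥ 3) = 1 − P(N ≤ 2) = 1 − Σ_{j=0}^{2} e^(−μ) μ^j/j! ≈ 0.7311.

0.7311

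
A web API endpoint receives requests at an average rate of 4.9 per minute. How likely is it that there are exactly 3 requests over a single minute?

0.1460

With mean μ = 4.9 per minute,
P(N = 3) = e^(−μ) μ^3/3! = e^(−4.9) · 4.9^3/6 ≈ 0.1460.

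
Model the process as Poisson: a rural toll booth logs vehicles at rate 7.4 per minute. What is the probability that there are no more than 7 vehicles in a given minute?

0.5393

With mean μ = 7.4 per minute,
P(N ≤ 7) = Σ_{j=0}^{7} e^(−μ) μ^j/j! ≈ 0.5393.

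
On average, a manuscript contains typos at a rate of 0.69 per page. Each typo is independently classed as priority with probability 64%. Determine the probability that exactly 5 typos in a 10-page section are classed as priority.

0.1691

Thinning: the typos that are classed as priority themselves form a Poisson process with rate 0.64 × 0.69 = 0.4416 per page.
Over the interval, μ = 0.4416 × 10 = 4.416 (a 10-page section = 10 pages).
P(N = 5) = e^(−4.416) · 4.416^5/5! ≈ 0.1691.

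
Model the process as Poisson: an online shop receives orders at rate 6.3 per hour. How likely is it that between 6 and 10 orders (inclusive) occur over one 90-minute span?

Over the interval, μ = 6.3 × 1.5 = 9.45 (a 90-minute span = 1.5 hours).
P(6 ≤ N ≤ 10) = Σ_{j=6}^{10} e^(−9.45) · 9.45^j/j! ≈ 0.5605.

0.5605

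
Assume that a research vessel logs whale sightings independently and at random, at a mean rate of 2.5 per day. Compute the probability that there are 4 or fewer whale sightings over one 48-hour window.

0.4405

Over the interval, μ = 2.5 × 2 = 5 (a 48-hour window = 2 days).
P(N ≤ 4) = Σ_{j=0}^{4} e^(−μ) μ^j/j! ≈ 0.4405.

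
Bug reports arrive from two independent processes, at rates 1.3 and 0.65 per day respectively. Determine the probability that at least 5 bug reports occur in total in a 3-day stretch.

Independent Poisson processes superpose: combined rate λ = 1.3 + 0.65 = 1.95 per day.
Over the interval, μ = 1.95 × 3 = 5.85 (a 3-day stretch = 3 days).
P(N ≥ 5) = 1 − P(N ≤ 4) ≈ 0.6944.

0.6944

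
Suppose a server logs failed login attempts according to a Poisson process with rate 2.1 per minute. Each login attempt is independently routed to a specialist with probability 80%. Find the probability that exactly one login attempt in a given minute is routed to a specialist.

0.3131

Thinning: the login attempts that are routed to a specialist themselves form a Poisson process with rate 0.8 × 2.1 = 1.68 per minute.
So μ = 1.68.
P(N = 1) = e^(−1.68) · 1.68^1/1! ≈ 0.3131.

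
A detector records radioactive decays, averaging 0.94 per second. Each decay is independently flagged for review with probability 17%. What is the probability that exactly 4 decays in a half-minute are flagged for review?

0.1822

Thinning: the decays that are flagged for review themselves form a Poisson process with rate 0.17 × 0.94 = 0.1598 per second.
Over the interval, μ = 0.1598 × 30 = 4.794 (a half-minute = 30 seconds).
P(N = 4) = e^(−4.794) · 4.794^4/4! ≈ 0.1822.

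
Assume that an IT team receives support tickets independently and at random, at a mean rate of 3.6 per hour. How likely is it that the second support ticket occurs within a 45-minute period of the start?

0.7513

Over the interval, μ = 3.6 × 0.75 = 2.7 (a 45-minute period = 0.75 hours).
The second arrival falls in the interval iff at least 2 events occur there: P(S_2 ≤ t) = P(N ≥ 2) = 1 − P(N ≤ 1) ≈ 0.7513.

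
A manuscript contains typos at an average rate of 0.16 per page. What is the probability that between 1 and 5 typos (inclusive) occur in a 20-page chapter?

Over the interval, μ = 0.16 × 20 = 3.2 (a 20-page chapter = 20 pages).
P(1 ≤ N ≤ 5) = Σ_{j=1}^{5} e^(−3.2) · 3.2^j/j! ≈ 0.8538.

0.8538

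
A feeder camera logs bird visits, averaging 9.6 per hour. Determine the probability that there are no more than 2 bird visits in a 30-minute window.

Over the interval, μ = 9.6 × 0.5 = 4.8 (a 30-minute window = 0.5 hours).
P(N ≤ 2) = Σ_{j=0}^{2} e^(−μ) μ^j/j! ≈ 0.1425.

0.1425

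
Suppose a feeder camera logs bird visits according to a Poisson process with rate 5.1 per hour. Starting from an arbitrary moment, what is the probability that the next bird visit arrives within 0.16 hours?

0.5578

Inter-arrival times are exponential with rate λ = 5.1 per hour.
P(T ≤ 0.16) = 1 − e^(−λt) = 1 − e^(−5.1 × 0.16) = 1 − e^(−0.816) ≈ 0.5578.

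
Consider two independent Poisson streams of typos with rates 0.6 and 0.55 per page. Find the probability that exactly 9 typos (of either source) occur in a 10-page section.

0.0982

Independent Poisson processes superpose: combined rate λ = 0.6 + 0.55 = 1.15 per page.
Over the interval, μ = 1.15 × 10 = 11.5 (a 10-page section = 10 pages).
P(N = 9) = e^(−11.5) · 11.5^9/9! ≈ 0.0982.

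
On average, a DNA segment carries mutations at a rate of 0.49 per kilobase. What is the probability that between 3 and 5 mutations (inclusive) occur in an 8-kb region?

Over the interval, μ = 0.49 × 8 = 3.92 (an 8-kb region = 8 kilobases).
P(3 ≤ N ≤ 5) = Σ_{j=3}^{5} e^(−3.92) · 3.92^j/j! ≈ 0.5474.

0.5474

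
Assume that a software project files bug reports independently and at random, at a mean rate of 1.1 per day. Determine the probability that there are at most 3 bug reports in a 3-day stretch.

Over the interval, μ = 1.1 × 3 = 3.3 (a 3-day stretch = 3 days).
P(N ≤ 3) = Σ_{j=0}^{3} e^(−μ) μ^j/j! ≈ 0.5803.

0.5803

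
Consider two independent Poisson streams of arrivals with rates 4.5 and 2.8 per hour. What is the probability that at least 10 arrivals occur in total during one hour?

0.2012

Independent Poisson processes superpose: combined rate λ = 4.5 + 2.8 = 7.3 per hour.
So μ = 7.3.
P(N ≥ 10) = 1 − P(N ≤ 9) ≈ 0.2012.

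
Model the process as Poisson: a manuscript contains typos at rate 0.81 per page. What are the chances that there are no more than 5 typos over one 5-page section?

0.7773

Over the interval, μ = 0.81 × 5 = 4.05 (a 5-page section = 5 pages).
P(N ≤ 5) = Σ_{j=0}^{5} e^(−μ) μ^j/j! ≈ 0.7773.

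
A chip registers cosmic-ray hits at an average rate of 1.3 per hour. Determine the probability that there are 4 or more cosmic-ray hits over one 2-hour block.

Over the interval, μ = 1.3 × 2 = 2.6 (a 2-hour block = 2 hours).
P(N ≥ 4) = 1 − P(N ≤ 3) = 1 − Σ_{j=0}^{3} e^(−μ) μ^j/j! ≈ 0.2640.

0.2640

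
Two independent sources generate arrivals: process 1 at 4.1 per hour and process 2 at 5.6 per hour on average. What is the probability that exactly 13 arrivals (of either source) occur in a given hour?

Independent Poisson processes superpose: combined rate λ = 4.1 + 5.6 = 9.7 per hour.
So μ = 9.7.
P(N = 13) = e^(−9.7) · 9.7^13/13! ≈ 0.0662.

0.0662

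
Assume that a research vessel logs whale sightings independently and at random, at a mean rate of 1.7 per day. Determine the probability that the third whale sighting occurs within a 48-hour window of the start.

Over the interval, μ = 1.7 × 2 = 3.4 (a 48-hour window = 2 days).
The third arrival falls in the interval iff at least 3 events occur there: P(S_3 ≤ t) = P(N ≥ 3) = 1 − P(N ≤ 2) ≈ 0.6603.

0.6603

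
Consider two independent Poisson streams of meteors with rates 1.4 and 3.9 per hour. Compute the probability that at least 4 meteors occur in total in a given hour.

Independent Poisson processes superpose: combined rate λ = 1.4 + 3.9 = 5.3 per hour.
So μ = 5.3.
P(N ≥ 4) = 1 − P(N ≤ 3) ≈ 0.7746.

0.7746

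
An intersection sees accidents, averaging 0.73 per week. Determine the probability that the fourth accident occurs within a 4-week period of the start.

0.3349

Over the interval, μ = 0.73 × 4 = 2.92 (a 4-week period = 4 weeks).
The fourth arrival falls in the interval iff at least 4 events occur there: P(S_4 ≤ t) = P(N ≥ 4) = 1 − P(N ≤ 3) ≈ 0.3349.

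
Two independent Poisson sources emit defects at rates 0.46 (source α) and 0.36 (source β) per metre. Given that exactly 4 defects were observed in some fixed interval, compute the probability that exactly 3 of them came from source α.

0.3100

Given the total, each event is independently from source α with probability p = λ_α/(λ_α+λ_β) = 0.46/0.82 ≈ 0.5610.
So K ~ Binomial(4, 0.46/0.82): P(K = 3) = C(4,3) · (0.46/0.82)^3 · (0.36/0.82)^1 ≈ 0.3100.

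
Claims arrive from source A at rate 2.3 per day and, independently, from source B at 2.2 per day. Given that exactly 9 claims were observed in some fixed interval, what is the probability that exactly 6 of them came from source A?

Given the total, each event is independently from source A with probability p = λ_A/(λ_A+λ_B) = 2.3/4.5 ≈ 0.5111.
So K ~ Binomial(9, 2.3/4.5): P(K = 6) = C(9,6) · (2.3/4.5)^6 · (2.2/4.5)^3 ≈ 0.1750.

0.1750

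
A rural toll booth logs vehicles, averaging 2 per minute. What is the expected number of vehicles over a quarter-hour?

E[N] = λt = 2 × 15 = 30 (a quarter-hour = 15 minutes).

30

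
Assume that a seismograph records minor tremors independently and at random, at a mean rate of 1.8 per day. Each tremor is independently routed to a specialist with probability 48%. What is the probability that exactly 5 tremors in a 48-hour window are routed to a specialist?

0.0228

Thinning: the tremors that are routed to a specialist themselves form a Poisson process with rate 0.48 × 1.8 = 0.864 per day.
Over the interval, μ = 0.864 × 2 = 1.728 (a 48-hour window = 2 days).
P(N = 5) = e^(−1.728) · 1.728^5/5! ≈ 0.0228.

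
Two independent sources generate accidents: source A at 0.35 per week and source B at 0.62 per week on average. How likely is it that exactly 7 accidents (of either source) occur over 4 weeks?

0.0542

Independent Poisson processes superpose: combined rate λ = 0.35 + 0.62 = 0.97 per week.
Over the interval, μ = 0.97 × 4 = 3.88 (4 weeks).
P(N = 7) = e^(−3.88) · 3.88^7/7! ≈ 0.0542.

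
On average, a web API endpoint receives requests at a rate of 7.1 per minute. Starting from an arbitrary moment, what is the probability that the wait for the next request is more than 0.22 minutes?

0.2097

The wait for the next event is exponential with rate λ = 7.1 per minute.
P(T > 0.22) = e^(−λt) = e^(−7.1 × 0.22) = e^(−1.562) ≈ 0.2097.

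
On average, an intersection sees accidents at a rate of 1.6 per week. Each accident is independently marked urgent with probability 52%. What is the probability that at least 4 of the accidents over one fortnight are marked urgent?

0.0879

Thinning: the accidents that are marked urgent themselves form a Poisson process with rate 0.52 × 1.6 = 0.832 per week.
Over the interval, μ = 0.832 × 2 = 1.664 (a fortnight = 2 weeks).
P(N ≥ 4) = 1 − P(N ≤ 3) ≈ 0.0879.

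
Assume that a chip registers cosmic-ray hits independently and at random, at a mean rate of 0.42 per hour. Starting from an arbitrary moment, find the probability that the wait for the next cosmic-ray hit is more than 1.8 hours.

The wait for the next event is exponential with rate λ = 0.42 per hour.
P(T > 1.8) = e^(−λt) = e^(−0.42 × 1.8) = e^(−0.756) ≈ 0.4695.

0.4695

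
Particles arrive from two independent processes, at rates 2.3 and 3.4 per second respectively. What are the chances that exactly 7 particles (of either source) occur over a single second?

0.1298

Independent Poisson processes superpose: combined rate λ = 2.3 + 3.4 = 5.7 per second.
So μ = 5.7.
P(N = 7) = e^(−5.7) · 5.7^7/7! ≈ 0.1298.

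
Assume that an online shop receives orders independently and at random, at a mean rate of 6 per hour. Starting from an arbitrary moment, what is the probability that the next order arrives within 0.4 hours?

0.9093

Inter-arrival times are exponential with rate λ = 6 per hour.
P(T ≤ 0.4) = 1 − e^(−λt) = 1 − e^(−6 × 0.4) = 1 − e^(−2.4) ≈ 0.9093.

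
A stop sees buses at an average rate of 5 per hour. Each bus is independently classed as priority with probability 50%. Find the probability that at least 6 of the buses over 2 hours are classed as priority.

0.3840

Thinning: the buses that are classed as priority themselves form a Poisson process with rate 0.5 × 5 = 2.5 per hour.
Over the interval, μ = 2.5 × 2 = 5 (2 hours).
P(N ≥ 6) = 1 − P(N ≤ 5) ≈ 0.3840.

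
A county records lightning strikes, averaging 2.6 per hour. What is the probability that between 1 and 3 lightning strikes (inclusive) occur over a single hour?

0.6617

With mean μ = 2.6 per hour,
P(1 ≤ N ≤ 3) = Σ_{j=1}^{3} e^(−2.6) · 2.6^j/j! ≈ 0.6617.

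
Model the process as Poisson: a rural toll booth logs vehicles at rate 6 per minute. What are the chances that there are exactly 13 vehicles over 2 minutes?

0.1056

Over the interval, μ = 6 × 2 = 12 (2 minutes).
P(N = 13) = e^(−μ) μ^13/13! = e^(−12) · 12^13/6227020800 ≈ 0.1056.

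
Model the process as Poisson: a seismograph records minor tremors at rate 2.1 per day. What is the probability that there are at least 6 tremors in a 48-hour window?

0.2469

Over the interval, μ = 2.1 × 2 = 4.2 (a 48-hour window = 2 days).
P(N ≥ 6) = 1 − P(N ≤ 5) = 1 − Σ_{j=0}^{5} e^(−μ) μ^j/j! ≈ 0.2469.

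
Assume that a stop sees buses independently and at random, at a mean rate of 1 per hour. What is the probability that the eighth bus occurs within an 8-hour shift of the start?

0.5470

Over the interval, μ = 1 × 8 = 8 (an 8-hour shift = 8 hours).
The eighth arrival falls in the interval iff at least 8 events occur there: P(S_8 ≤ t) = P(N ≥ 8) = 1 − P(N ≤ 7) ≈ 0.5470.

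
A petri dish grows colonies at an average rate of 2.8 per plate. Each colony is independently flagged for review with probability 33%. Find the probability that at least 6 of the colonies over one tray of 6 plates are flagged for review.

Thinning: the colonies that are flagged for review themselves form a Poisson process with rate 0.33 × 2.8 = 0.924 per plate.
Over the interval, μ = 0.924 × 6 = 5.544 (a tray of 6 plates = 6 plates).
P(N ≥ 6) = 1 − P(N ≤ 5) ≈ 0.4786.

0.4786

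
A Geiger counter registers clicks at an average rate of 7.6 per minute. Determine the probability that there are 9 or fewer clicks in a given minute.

With mean μ = 7.6 per minute,
P(N ≤ 9) = Σ_{j=0}^{9} e^(−μ) μ^j/j! ≈ 0.7649.

0.7649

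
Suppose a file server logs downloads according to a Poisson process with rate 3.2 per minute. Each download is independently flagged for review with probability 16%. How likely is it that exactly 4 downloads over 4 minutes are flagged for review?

Thinning: the downloads that are flagged for review themselves form a Poisson process with rate 0.16 × 3.2 = 0.512 per minute.
Over the interval, μ = 0.512 × 4 = 2.048 (4 minutes).
P(N = 4) = e^(−2.048) · 2.048^4/4! ≈ 0.0946.

0.0946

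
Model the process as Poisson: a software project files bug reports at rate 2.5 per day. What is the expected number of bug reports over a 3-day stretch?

E[N] = λt = 2.5 × 3 = 7.5 (a 3-day stretch = 3 days).

7.5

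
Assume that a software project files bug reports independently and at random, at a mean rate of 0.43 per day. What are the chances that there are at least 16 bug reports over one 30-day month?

Over the interval, μ = 0.43 × 30 = 12.9 (a 30-day month = 30 days).
P(N ≥ 16) = 1 − P(N ≤ 15) = 1 − Σ_{j=0}^{15} e^(−μ) μ^j/j! ≈ 0.2276.

0.2276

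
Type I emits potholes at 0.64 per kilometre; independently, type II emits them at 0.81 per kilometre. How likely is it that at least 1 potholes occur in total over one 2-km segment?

0.9450

Independent Poisson processes superpose: combined rate λ = 0.64 + 0.81 = 1.45 per kilometre.
Over the interval, μ = 1.45 × 2 = 2.9 (a 2-km segment = 2 kilometres).
P(N ≥ 1) = 1 − P(N ≤ 0) ≈ 0.9450.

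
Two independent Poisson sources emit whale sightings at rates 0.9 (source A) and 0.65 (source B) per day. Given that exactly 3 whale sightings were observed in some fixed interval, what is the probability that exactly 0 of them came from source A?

0.0737

Given the total, each event is independently from source A with probability p = λ_A/(λ_A+λ_B) = 0.9/1.55 ≈ 0.5806.
So K ~ Binomial(3, 0.9/1.55): P(K = 0) = C(3,0) · (0.9/1.55)^0 · (0.65/1.55)^3 ≈ 0.0737.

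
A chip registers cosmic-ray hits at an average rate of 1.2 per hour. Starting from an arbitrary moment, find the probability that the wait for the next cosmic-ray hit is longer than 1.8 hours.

0.1153

The wait for the next event is exponential with rate λ = 1.2 per hour.
P(T > 1.8) = e^(−λt) = e^(−1.2 × 1.8) = e^(−2.16) ≈ 0.1153.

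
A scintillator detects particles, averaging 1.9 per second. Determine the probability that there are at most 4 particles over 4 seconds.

Over the interval, μ = 1.9 × 4 = 7.6 (4 seconds).
P(N ≤ 4) = Σ_{j=0}^{4} e^(−μ) μ^j/j! ≈ 0.1249.

0.1249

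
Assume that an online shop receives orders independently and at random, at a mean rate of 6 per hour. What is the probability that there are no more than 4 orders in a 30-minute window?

Over the interval, μ = 6 × 0.5 = 3 (a 30-minute window = 0.5 hours).
P(N ≤ 4) = Σ_{j=0}^{4} e^(−μ) μ^j/j! ≈ 0.8153.

0.8153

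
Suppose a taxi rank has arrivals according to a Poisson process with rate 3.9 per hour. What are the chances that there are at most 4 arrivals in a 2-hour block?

Over the interval, μ = 3.9 × 2 = 7.8 (a 2-hour block = 2 hours).
P(N ≤ 4) = Σ_{j=0}^{4} e^(−μ) μ^j/j! ≈ 0.1117.

0.1117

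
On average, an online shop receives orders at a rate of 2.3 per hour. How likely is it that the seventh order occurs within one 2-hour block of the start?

0.1820

Over the interval, μ = 2.3 × 2 = 4.6 (a 2-hour block = 2 hours).
The seventh arrival falls in the interval iff at least 7 events occur there: P(S_7 ≤ t) = P(N ≥ 7) = 1 − P(N ≤ 6) ≈ 0.1820.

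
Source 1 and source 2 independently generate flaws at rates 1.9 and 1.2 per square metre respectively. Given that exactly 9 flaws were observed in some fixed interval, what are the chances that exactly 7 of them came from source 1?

Given the total, each event is independently from source 1 with probability p = λ_1/(λ_1+λ_2) = 1.9/3.1 ≈ 0.6129.
So K ~ Binomial(9, 1.9/3.1): P(K = 7) = C(9,7) · (1.9/3.1)^7 · (1.2/3.1)^2 ≈ 0.1753.

0.1753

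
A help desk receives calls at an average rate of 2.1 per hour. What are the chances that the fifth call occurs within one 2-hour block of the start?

0.4102

Over the interval, μ = 2.1 × 2 = 4.2 (a 2-hour block = 2 hours).
The fifth arrival falls in the interval iff at least 5 events occur there: P(S_5 ≤ t) = P(N ≥ 5) = 1 − P(N ≤ 4) ≈ 0.4102.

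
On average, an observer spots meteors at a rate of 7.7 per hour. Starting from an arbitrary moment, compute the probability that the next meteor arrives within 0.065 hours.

Inter-arrival times are exponential with rate λ = 7.7 per hour.
P(T ≤ 0.065) = 1 − e^(−λt) = 1 − e^(−7.7 × 0.065) = 1 − e^(−0.5005) ≈ 0.3938.

0.3938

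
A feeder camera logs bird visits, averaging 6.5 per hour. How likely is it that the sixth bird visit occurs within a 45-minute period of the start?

0.3621

Over the interval, μ = 6.5 × 0.75 = 4.875 (a 45-minute period = 0.75 hours).
The sixth arrival falls in the interval iff at least 6 events occur there: P(S_6 ≤ t) = P(N ≥ 6) = 1 − P(N ≤ 5) ≈ 0.3621.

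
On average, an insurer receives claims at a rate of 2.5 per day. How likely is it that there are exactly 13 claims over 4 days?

0.0729

Over the interval, μ = 2.5 × 4 = 10 (4 days).
P(N = 13) = e^(−μ) μ^13/13! = e^(−10) · 10^13/6227020800 ≈ 0.0729.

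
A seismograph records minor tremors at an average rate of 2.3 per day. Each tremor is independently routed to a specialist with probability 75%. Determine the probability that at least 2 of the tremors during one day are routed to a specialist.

0.5145

Thinning: the tremors that are routed to a specialist themselves form a Poisson process with rate 0.75 × 2.3 = 1.725 per day.
So μ = 1.725.
P(N ≥ 2) = 1 − P(N ≤ 1) ≈ 0.5145.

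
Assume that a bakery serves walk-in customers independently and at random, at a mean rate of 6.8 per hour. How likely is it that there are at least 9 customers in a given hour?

0.2452

With mean μ = 6.8 per hour,
P(N ≥ 9) = 1 − P(N ≤ 8) = 1 − Σ_{j=0}^{8} e^(−μ) μ^j/j! ≈ 0.2452.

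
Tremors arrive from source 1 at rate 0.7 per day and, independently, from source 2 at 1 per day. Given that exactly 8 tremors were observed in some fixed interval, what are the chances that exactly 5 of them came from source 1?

Given the total, each event is independently from source 1 with probability p = λ_1/(λ_1+λ_2) = 0.7/1.7 ≈ 0.4118.
So K ~ Binomial(8, 0.7/1.7): P(K = 5) = C(8,5) · (0.7/1.7)^5 · (1/1.7)^3 ≈ 0.1349.

0.1349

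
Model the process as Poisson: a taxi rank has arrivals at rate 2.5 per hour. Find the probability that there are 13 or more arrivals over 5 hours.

Over the interval, μ = 2.5 × 5 = 12.5 (5 hours).
P(N ≥ 13) = 1 − P(N ≤ 12) = 1 − Σ_{j=0}^{12} e^(−μ) μ^j/j! ≈ 0.4810.

0.4810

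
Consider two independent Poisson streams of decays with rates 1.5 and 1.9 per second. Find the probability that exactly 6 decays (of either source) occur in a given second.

0.0716

Independent Poisson processes superpose: combined rate λ = 1.5 + 1.9 = 3.4 per second.
So μ = 3.4.
P(N = 6) = e^(−3.4) · 3.4^6/6! ≈ 0.0716.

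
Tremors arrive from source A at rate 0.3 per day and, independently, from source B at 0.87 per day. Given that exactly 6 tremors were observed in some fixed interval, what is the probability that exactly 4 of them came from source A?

Given the total, each event is independently from source A with probability p = λ_A/(λ_A+λ_B) = 0.3/1.17 ≈ 0.2564.
So K ~ Binomial(6, 0.3/1.17): P(K = 4) = C(6,4) · (0.3/1.17)^4 · (0.87/1.17)^2 ≈ 0.0359.

0.0359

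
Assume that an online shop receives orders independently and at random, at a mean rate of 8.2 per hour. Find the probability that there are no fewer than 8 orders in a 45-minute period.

Over the interval, μ = 8.2 × 0.75 = 6.15 (a 45-minute period = 0.75 hours).
P(N ≥ 8) = 1 − P(N ≤ 7) = 1 − Σ_{j=0}^{7} e^(−μ) μ^j/j! ≈ 0.2769.

0.2769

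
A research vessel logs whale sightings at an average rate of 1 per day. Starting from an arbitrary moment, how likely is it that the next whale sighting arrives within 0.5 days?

0.3935

Inter-arrival times are exponential with rate λ = 1 per day.
P(T ≤ 0.5) = 1 − e^(−λt) = 1 − e^(−1 × 0.5) = 1 − e^(−0.5) ≈ 0.3935.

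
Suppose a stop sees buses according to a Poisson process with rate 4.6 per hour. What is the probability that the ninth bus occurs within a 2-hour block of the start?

Over the interval, μ = 4.6 × 2 = 9.2 (a 2-hour block = 2 hours).
The ninth arrival falls in the interval iff at least 9 events occur there: P(S_9 ≤ t) = P(N ≥ 9) = 1 − P(N ≤ 8) ≈ 0.5704.

0.5704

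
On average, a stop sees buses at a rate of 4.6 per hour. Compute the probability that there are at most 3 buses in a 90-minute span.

Over the interval, μ = 4.6 × 1.5 = 6.9 (a 90-minute span = 1.5 hours).
P(N ≤ 3) = Σ_{j=0}^{3} e^(−μ) μ^j/j! ≈ 0.0871.

0.0871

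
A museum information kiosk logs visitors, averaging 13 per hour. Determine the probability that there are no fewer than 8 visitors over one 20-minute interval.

0.0735

Over the interval, μ = 13 × 1/3 ≈ 4.33333 (a 20-minute interval = 1/3 hours).
P(N ≥ 8) = 1 − P(N ≤ 7) = 1 − Σ_{j=0}^{7} e^(−μ) μ^j/j! ≈ 0.0735.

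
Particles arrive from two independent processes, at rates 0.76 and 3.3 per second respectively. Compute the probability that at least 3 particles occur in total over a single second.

0.7706

Independent Poisson processes superpose: combined rate λ = 0.76 + 3.3 = 4.06 per second.
So μ = 4.06.
P(N ≥ 3) = 1 − P(N ≤ 2) ≈ 0.7706.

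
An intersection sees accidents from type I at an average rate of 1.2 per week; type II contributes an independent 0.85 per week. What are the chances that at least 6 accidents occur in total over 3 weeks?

Independent Poisson processes superpose: combined rate λ = 1.2 + 0.85 = 2.05 per week.
Over the interval, μ = 2.05 × 3 = 6.15 (3 weeks).
P(N ≥ 6) = 1 − P(N ≤ 5) ≈ 0.5781.

0.5781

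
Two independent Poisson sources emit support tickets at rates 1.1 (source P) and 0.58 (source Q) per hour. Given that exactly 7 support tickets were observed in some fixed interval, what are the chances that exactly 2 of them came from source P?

0.0442

Given the total, each event is independently from source P with probability p = λ_P/(λ_P+λ_Q) = 1.1/1.68 ≈ 0.6548.
So K ~ Binomial(7, 1.1/1.68): P(K = 2) = C(7,2) · (1.1/1.68)^2 · (0.58/1.68)^5 ≈ 0.0442.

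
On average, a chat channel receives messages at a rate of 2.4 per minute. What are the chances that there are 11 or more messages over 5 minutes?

0.6528

Over the interval, μ = 2.4 × 5 = 12 (5 minutes).
P(N ≥ 11) = 1 − P(N ≤ 10) = 1 − Σ_{j=0}^{10} e^(−μ) μ^j/j! ≈ 0.6528.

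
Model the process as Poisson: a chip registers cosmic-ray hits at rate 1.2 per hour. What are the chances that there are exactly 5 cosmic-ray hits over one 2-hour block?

Over the interval, μ = 1.2 × 2 = 2.4 (a 2-hour block = 2 hours).
P(N = 5) = e^(−μ) μ^5/5! = e^(−2.4) · 2.4^5/120 ≈ 0.0602.

0.0602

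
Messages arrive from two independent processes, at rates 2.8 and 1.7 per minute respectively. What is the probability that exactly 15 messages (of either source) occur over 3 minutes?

Independent Poisson processes superpose: combined rate λ = 2.8 + 1.7 = 4.5 per minute.
Over the interval, μ = 4.5 × 3 = 13.5 (3 minutes).
P(N = 15) = e^(−13.5) · 13.5^15/15! ≈ 0.0945.

0.0945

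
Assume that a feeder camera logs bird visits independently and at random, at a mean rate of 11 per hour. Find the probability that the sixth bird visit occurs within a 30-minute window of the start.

0.4711

Over the interval, μ = 11 × 0.5 = 5.5 (a 30-minute window = 0.5 hours).
The sixth arrival falls in the interval iff at least 6 events occur there: P(S_6 ≤ t) = P(N ≥ 6) = 1 − P(N ≤ 5) ≈ 0.4711.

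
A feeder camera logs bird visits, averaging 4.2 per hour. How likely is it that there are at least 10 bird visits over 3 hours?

Over the interval, μ = 4.2 × 3 = 12.6 (3 hours).
P(N ≥ 10) = 1 − P(N ≤ 9) = 1 − Σ_{j=0}^{9} e^(−μ) μ^j/j! ≈ 0.8061.

0.8061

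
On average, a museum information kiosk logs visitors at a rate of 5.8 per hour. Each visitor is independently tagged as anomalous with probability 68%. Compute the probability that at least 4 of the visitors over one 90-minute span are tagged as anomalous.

0.8411

Thinning: the visitors that are tagged as anomalous themselves form a Poisson process with rate 0.68 × 5.8 = 3.944 per hour.
Over the interval, μ = 3.944 × 1.5 = 5.916 (a 90-minute span = 1.5 hours).
P(N ≥ 4) = 1 − P(N ≤ 3) ≈ 0.8411.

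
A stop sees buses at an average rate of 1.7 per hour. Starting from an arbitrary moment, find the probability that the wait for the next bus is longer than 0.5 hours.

The wait for the next event is exponential with rate λ = 1.7 per hour.
P(T > 0.5) = e^(−λt) = e^(−1.7 × 0.5) = e^(−0.85) ≈ 0.4274.

0.4274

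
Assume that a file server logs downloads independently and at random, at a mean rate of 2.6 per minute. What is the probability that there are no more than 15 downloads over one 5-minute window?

Over the interval, μ = 2.6 × 5 = 13 (a 5-minute window = 5 minutes).
P(N ≤ 15) = Σ_{j=0}^{15} e^(−μ) μ^j/j! ≈ 0.7636.

0.7636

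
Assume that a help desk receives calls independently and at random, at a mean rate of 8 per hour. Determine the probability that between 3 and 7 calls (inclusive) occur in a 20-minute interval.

0.4920

Over the interval, μ = 8 × 1/3 ≈ 2.66667 (a 20-minute interval = 1/3 hours).
P(3 ≤ N ≤ 7) = Σ_{j=3}^{7} e^(−2.66667) · 2.66667^j/j! ≈ 0.4920.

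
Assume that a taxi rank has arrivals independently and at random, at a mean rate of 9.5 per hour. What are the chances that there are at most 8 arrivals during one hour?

0.3918

With mean μ = 9.5 per hour,
P(N ≤ 8) = Σ_{j=0}^{8} e^(−μ) μ^j/j! ≈ 0.3918.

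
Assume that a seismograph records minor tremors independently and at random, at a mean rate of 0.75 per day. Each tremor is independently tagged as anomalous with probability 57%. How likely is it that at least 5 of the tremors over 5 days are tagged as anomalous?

Thinning: the tremors that are tagged as anomalous themselves form a Poisson process with rate 0.57 × 0.75 = 0.4275 per day.
Over the interval, μ = 0.4275 × 5 = 2.1375 (5 days).
P(N ≥ 5) = 1 − P(N ≤ 4) ≈ 0.0659.

0.0659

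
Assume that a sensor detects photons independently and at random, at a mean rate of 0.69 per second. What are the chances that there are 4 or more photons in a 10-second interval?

0.9129

Over the interval, μ = 0.69 × 10 = 6.9 (a 10-second interval = 10 seconds).
P(N ≥ 4) = 1 − P(N ≤ 3) = 1 − Σ_{j=0}^{3} e^(−μ) μ^j/j! ≈ 0.9129.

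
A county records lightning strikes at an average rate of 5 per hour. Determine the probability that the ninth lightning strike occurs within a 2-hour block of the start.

0.6672

Over the interval, μ = 5 × 2 = 10 (a 2-hour block = 2 hours).
The ninth arrival falls in the interval iff at least 9 events occur there: P(S_9 ≤ t) = P(N ≥ 9) = 1 − P(N ≤ 8) ≈ 0.6672.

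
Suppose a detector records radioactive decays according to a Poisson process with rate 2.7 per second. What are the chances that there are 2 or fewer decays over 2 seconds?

0.0948

Over the interval, μ = 2.7 × 2 = 5.4 (2 seconds).
P(N ≤ 2) = Σ_{j=0}^{2} e^(−μ) μ^j/j! ≈ 0.0948.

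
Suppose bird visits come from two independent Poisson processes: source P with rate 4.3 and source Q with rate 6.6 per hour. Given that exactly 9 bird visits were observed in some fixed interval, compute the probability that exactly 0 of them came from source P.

Given the total, each event is independently from source P with probability p = λ_P/(λ_P+λ_Q) = 4.3/10.9 ≈ 0.3945.
So K ~ Binomial(9, 4.3/10.9): P(K = 0) = C(9,0) · (4.3/10.9)^0 · (6.6/10.9)^9 ≈ 0.0109.

0.0109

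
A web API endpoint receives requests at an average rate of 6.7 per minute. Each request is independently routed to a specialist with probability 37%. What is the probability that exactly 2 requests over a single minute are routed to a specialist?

0.2576

Thinning: the requests that are routed to a specialist themselves form a Poisson process with rate 0.37 × 6.7 = 2.479 per minute.
So μ = 2.479.
P(N = 2) = e^(−2.479) · 2.479^2/2! ≈ 0.2576.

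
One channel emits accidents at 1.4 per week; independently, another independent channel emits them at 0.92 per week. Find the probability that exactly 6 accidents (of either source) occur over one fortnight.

Independent Poisson processes superpose: combined rate λ = 1.4 + 0.92 = 2.32 per week.
Over the interval, μ = 2.32 × 2 = 4.64 (a fortnight = 2 weeks).
P(N = 6) = e^(−4.64) · 4.64^6/6! ≈ 0.1339.

0.1339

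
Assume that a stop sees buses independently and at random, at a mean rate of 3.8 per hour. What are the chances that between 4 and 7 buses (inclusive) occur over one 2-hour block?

0.4547

Over the interval, μ = 3.8 × 2 = 7.6 (a 2-hour block = 2 hours).
P(4 ≤ N ≤ 7) = Σ_{j=4}^{7} e^(−7.6) · 7.6^j/j! ≈ 0.4547.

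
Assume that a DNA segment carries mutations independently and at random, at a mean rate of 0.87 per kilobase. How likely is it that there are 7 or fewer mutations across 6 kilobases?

0.8427

Over the interval, μ = 0.87 × 6 = 5.22 (6 kilobases).
P(N ≤ 7) = Σ_{j=0}^{7} e^(−μ) μ^j/j! ≈ 0.8427.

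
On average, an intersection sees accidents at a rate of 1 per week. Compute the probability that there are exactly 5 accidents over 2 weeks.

0.0361

Over the interval, μ = 1 × 2 = 2 (2 weeks).
P(N = 5) = e^(−μ) μ^5/5! = e^(−2) · 2^5/120 ≈ 0.0361.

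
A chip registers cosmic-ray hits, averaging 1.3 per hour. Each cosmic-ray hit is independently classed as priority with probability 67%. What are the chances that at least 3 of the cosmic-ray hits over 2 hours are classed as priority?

0.2539

Thinning: the cosmic-ray hits that are classed as priority themselves form a Poisson process with rate 0.67 × 1.3 = 0.871 per hour.
Over the interval, μ = 0.871 × 2 = 1.742 (2 hours).
P(N ≥ 3) = 1 − P(N ≤ 2) ≈ 0.2539.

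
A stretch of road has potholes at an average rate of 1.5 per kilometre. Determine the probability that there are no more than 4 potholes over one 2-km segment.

0.8153

Over the interval, μ = 1.5 × 2 = 3 (a 2-km segment = 2 kilometres).
P(N ≤ 4) = Σ_{j=0}^{4} e^(−μ) μ^j/j! ≈ 0.8153.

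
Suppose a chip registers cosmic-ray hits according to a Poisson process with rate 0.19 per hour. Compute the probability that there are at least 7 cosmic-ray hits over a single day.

Over the interval, μ = 0.19 × 24 = 4.56 (a day = 24 hours).
P(N ≥ 7) = 1 − P(N ≤ 6) = 1 − Σ_{j=0}^{6} e^(−μ) μ^j/j! ≈ 0.1767.

0.1767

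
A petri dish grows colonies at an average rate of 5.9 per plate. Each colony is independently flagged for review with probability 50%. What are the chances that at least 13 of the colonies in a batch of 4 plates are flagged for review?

Thinning: the colonies that are flagged for review themselves form a Poisson process with rate 0.5 × 5.9 = 2.95 per plate.
Over the interval, μ = 2.95 × 4 = 11.8 (a batch of 4 plates = 4 plates).
P(N ≥ 13) = 1 − P(N ≤ 12) ≈ 0.4012.

0.4012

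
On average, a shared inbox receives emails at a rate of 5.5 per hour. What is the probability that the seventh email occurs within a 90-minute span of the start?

0.7162

Over the interval, μ = 5.5 × 1.5 = 8.25 (a 90-minute span = 1.5 hours).
The seventh arrival falls in the interval iff at least 7 events occur there: P(S_7 ≤ t) = P(N ≥ 7) = 1 − P(N ≤ 6) ≈ 0.7162.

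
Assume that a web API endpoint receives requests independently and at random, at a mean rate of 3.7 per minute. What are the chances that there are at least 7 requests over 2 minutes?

0.6080

Over the interval, μ = 3.7 × 2 = 7.4 (2 minutes).
P(N ≥ 7) = 1 − P(N ≤ 6) = 1 − Σ_{j=0}^{6} e^(−μ) μ^j/j! ≈ 0.6080.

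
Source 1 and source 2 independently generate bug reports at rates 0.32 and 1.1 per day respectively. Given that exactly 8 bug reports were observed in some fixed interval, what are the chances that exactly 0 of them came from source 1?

Given the total, each event is independently from source 1 with probability p = λ_1/(λ_1+λ_2) = 0.32/1.42 ≈ 0.2254.
So K ~ Binomial(8, 0.32/1.42): P(K = 0) = C(8,0) · (0.32/1.42)^0 · (1.1/1.42)^8 ≈ 0.1297.

0.1297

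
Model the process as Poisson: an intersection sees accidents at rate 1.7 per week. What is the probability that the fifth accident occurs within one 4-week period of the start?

0.8080

Over the interval, μ = 1.7 × 4 = 6.8 (a 4-week period = 4 weeks).
The fifth arrival falls in the interval iff at least 5 events occur there: P(S_5 ≤ t) = P(N ≥ 5) = 1 − P(N ≤ 4) ≈ 0.8080.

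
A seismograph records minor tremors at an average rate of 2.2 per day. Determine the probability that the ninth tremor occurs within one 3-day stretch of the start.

Over the interval, μ = 2.2 × 3 = 6.6 (a 3-day stretch = 3 days).
The ninth arrival falls in the interval iff at least 9 events occur there: P(S_9 ≤ t) = P(N ≥ 9) = 1 − P(N ≤ 8) ≈ 0.2204.

0.2204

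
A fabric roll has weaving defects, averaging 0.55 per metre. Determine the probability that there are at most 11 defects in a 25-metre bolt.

Over the interval, μ = 0.55 × 25 = 13.75 (a 25-metre bolt = 25 metres).
P(N ≤ 11) = Σ_{j=0}^{11} e^(−μ) μ^j/j! ≈ 0.2817.

0.2817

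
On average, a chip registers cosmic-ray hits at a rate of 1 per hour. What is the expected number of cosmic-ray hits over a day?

24

E[N] = λt = 1 × 24 = 24 (a day = 24 hours).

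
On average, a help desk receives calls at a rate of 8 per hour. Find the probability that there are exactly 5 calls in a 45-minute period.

Over the interval, μ = 8 × 0.75 = 6 (a 45-minute period = 0.75 hours).
P(N = 5) = e^(−μ) μ^5/5! = e^(−6) · 6^5/120 ≈ 0.1606.

0.1606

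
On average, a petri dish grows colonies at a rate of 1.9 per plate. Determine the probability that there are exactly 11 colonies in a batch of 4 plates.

Over the interval, μ = 1.9 × 4 = 7.6 (a batch of 4 plates = 4 plates).
P(N = 11) = e^(−μ) μ^11/11! = e^(−7.6) · 7.6^11/39916800 ≈ 0.0613.

0.0613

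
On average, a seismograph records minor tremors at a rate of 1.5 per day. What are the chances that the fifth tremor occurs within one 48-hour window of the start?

Over the interval, μ = 1.5 × 2 = 3 (a 48-hour window = 2 days).
The fifth arrival falls in the interval iff at least 5 events occur there: P(S_5 ≤ t) = P(N ≥ 5) = 1 − P(N ≤ 4) ≈ 0.1847.

0.1847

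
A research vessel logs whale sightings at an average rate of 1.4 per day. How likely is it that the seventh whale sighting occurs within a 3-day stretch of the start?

Over the interval, μ = 1.4 × 3 = 4.2 (a 3-day stretch = 3 days).
The seventh arrival falls in the interval iff at least 7 events occur there: P(S_7 ≤ t) = P(N ≥ 7) = 1 − P(N ≤ 6) ≈ 0.1325.

0.1325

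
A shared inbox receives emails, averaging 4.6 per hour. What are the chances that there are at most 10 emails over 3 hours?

Over the interval, μ = 4.6 × 3 = 13.8 (3 hours).
P(N ≤ 10) = Σ_{j=0}^{10} e^(−μ) μ^j/j! ≈ 0.1893.

0.1893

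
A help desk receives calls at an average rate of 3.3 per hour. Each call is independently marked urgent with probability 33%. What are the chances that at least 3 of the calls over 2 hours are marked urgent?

Thinning: the calls that are marked urgent themselves form a Poisson process with rate 0.33 × 3.3 = 1.089 per hour.
Over the interval, μ = 1.089 × 2 = 2.178 (2 hours).
P(N ≥ 3) = 1 − P(N ≤ 2) ≈ 0.3714.

0.3714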